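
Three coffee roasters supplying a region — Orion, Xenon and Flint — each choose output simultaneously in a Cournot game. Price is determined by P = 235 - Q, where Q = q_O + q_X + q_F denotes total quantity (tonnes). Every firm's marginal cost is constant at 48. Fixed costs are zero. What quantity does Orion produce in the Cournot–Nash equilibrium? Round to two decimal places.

Each firm earns π_i = (235 - Q)q_i - 48q_i.
First-order condition (treating rivals' output as given): 187 - 2q_i - Σ_{j≠i} q_j = 0.
By symmetry each firm produces the same amount; substituting Σ_{j≠i} q_j = 2q_i yields q_i = 187/4.

46.75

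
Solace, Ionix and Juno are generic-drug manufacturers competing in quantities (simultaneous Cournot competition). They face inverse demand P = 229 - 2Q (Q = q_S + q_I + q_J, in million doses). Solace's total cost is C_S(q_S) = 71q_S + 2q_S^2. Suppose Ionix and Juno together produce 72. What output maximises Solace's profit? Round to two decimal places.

With rivals' combined output fixed at 72, Solace's profit is π_S = (229 - 2·72 - 2q_S)q_S - (71q_S + 2q_S²) = (85 - 2q_S)q_S - (71q_S + 2q_S²).
∂π_S/∂q_S = 14 - 8q_S = 0, so q_S = 7/4.

1.75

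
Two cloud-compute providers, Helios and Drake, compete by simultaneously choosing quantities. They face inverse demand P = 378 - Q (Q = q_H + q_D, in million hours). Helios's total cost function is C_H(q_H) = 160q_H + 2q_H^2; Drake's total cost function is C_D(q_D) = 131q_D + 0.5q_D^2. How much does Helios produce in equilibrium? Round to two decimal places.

23.94

Helios's profit: π_H = (378 - Q)q_H - (160q_H + 2q_H²). Setting ∂π_H/∂q_H = 0: 218 - 6q_H - (q_D) = 0.
Drake's first-order condition: 247 - 3q_D - (q_H) = 0.
Rearranging gives the reaction functions q_H = (218 - q_D)/6 and q_D = (247 - q_H)/3.
Solving the pair: q_H = 407/17, q_D = 1264/17.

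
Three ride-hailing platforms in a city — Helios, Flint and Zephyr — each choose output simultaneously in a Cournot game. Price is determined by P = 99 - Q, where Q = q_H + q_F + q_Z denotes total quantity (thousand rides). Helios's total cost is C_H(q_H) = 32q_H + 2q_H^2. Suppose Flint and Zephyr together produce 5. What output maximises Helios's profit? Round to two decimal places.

10.33

With rivals' combined output fixed at 5, Helios's profit is π_H = (99 - 5 - q_H)q_H - (32q_H + 2q_H²) = (94 - q_H)q_H - (32q_H + 2q_H²).
∂π_H/∂q_H = 62 - 6q_H = 0, so q_H = 31/3.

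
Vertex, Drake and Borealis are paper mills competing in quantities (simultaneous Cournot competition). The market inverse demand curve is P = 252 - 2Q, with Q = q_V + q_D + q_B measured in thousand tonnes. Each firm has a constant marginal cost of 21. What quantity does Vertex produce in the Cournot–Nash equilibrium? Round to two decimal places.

A representative firm's profit is π_i = q_i(252 - 2Q) - 21q_i.
Setting ∂π_i/∂q_i = 0 with rivals' quantities fixed: 231 - 4q_i - 2·Σ_{j≠i} q_j = 0.
With identical firms every q_j equals q_i, so Σ_{j≠i} q_j = 2q_i and 231 = 8q_i, giving q_i = 231/8.

28.88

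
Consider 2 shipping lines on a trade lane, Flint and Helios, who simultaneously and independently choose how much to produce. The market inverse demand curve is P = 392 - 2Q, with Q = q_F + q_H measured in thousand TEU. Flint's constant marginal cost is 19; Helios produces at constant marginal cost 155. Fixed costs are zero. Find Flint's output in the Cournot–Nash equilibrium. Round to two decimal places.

Flint's profit: π_F = (392 - 2Q)q_F - (19q_F). Setting ∂π_F/∂q_F = 0: 373 - 4q_F - 2(q_H) = 0.
Helios's first-order condition: 237 - 4q_H - 2(q_F) = 0.
So q_F = (373 - 2q_H)/4 and q_H = (237 - 2q_F)/4.
Solving the pair: q_F = 509/6, q_H = 101/6.

84.83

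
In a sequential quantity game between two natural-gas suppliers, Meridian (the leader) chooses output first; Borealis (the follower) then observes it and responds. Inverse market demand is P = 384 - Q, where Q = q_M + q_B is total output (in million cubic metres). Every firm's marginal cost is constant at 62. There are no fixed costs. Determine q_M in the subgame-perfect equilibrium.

161

The follower Borealis best-responds to any q_M: π_B = (384 - Q)q_B - 62q_B.
Setting the follower's marginal profit to zero, 322 - q_M - 2q_B = 0, i.e. q_B = (322 - q_M)/2.
The leader anticipates this reaction. Substituting into P = 384 - Q gives P = 223 - (1/2)q_M, so π_M = (223 - (1/2)q_M)q_M - 62q_M.
The leader's first-order condition 161 - q_M = 0 yields q_M = 161.
Then q_B = (322 - 161)/2 = 161/2.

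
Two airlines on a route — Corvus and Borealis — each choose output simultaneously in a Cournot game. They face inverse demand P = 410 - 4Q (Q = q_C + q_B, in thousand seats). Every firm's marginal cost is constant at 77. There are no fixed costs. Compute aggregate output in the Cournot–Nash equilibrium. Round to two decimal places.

55.50

A representative firm's profit is π_i = q_i(410 - 4Q) - 77q_i.
Setting ∂π_i/∂q_i = 0 with rivals' quantities fixed: 333 - 8q_i - 4q_j = 0.
By symmetry each firm produces the same amount; substituting q_j = q_i yields q_i = 333/12 = 111/4.
Total output Q = 111/4 + 111/4 = 111/2.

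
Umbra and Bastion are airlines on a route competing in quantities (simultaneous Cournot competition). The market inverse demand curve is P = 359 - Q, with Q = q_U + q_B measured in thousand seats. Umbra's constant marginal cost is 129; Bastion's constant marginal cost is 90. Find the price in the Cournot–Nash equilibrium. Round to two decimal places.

192.67

Umbra's profit: π_U = (359 - Q)q_U - (129q_U). Setting ∂π_U/∂q_U = 0: 230 - 2q_U - (q_B) = 0.
Bastion's profit: π_B = (359 - Q)q_B - (90q_B). Setting ∂π_B/∂q_B = 0: 269 - 2q_B - (q_U) = 0.
Rearranging gives the reaction functions q_U = (230 - q_B)/2 and q_B = (269 - q_U)/2.
Solving the pair: q_U = 191/3, q_B = 308/3.
Total output Q = 499/3, so price P = 359 - 499/3 = 578/3.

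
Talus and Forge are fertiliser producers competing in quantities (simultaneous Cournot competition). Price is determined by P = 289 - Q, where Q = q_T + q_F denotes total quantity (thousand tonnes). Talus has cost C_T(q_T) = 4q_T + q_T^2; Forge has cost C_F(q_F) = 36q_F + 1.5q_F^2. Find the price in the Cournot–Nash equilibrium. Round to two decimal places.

189.05

Talus's profit: π_T = (289 - Q)q_T - (4q_T + q_T²). Setting ∂π_T/∂q_T = 0: 285 - 4q_T - (q_F) = 0.
Forge's profit: π_F = (289 - Q)q_F - (36q_F + (3/2)q_F²). Setting ∂π_F/∂q_F = 0: 253 - 5q_F - (q_T) = 0.
So q_T = (285 - q_F)/4 and q_F = (253 - q_T)/5.
Solving the pair: q_T = 1172/19, q_F = 727/19.
Total output Q = 1899/19, so price P = 289 - 1899/19 = 189.0526.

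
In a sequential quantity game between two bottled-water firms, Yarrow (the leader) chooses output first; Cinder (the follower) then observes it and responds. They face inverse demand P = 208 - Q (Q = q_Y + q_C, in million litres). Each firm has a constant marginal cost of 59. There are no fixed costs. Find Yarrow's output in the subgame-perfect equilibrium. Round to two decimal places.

74.50

The follower Cinder best-responds to any q_Y: π_C = (208 - Q)q_C - 59q_C.
Follower FOC: 149 - q_Y - 2q_C = 0, so q_C(q_Y) = (149 - q_Y)/2.
The leader anticipates this reaction. Substituting into P = 208 - Q gives P = 267/2 - (1/2)q_Y, so π_Y = (267/2 - (1/2)q_Y)q_Y - 59q_Y.
Leader FOC: 149/2 - q_Y = 0, so q_Y = 149/2.
Then q_C = (149 - 149/2)/2 = 149/4.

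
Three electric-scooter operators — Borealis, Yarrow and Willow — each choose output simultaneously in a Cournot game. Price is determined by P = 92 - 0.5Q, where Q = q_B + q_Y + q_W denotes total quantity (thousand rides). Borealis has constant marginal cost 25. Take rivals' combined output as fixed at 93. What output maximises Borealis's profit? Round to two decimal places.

With rivals' combined output fixed at 93, Borealis's profit is π_B = (92 - (1/2)·93 - (1/2)q_B)q_B - (25q_B) = (91/2 - (1/2)q_B)q_B - (25q_B).
∂π_B/∂q_B = 41/2 - q_B = 0, so q_B = 41/2.

20.50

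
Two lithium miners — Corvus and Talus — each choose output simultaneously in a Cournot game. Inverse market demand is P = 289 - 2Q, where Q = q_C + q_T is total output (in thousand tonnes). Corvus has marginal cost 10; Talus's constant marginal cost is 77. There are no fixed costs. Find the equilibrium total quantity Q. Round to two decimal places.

Corvus's profit: π_C = (289 - 2Q)q_C - (10q_C). Setting ∂π_C/∂q_C = 0: 279 - 4q_C - 2(q_T) = 0.
Talus's profit: π_T = (289 - 2Q)q_T - (77q_T). Setting ∂π_T/∂q_T = 0: 212 - 4q_T - 2(q_C) = 0.
Best responses: q_C = (279 - 2q_T)/4, q_T = (212 - 2q_C)/4.
Solving the pair: q_C = 173/3, q_T = 145/6.
Total output Q = 173/3 + 145/6 = 491/6.

81.83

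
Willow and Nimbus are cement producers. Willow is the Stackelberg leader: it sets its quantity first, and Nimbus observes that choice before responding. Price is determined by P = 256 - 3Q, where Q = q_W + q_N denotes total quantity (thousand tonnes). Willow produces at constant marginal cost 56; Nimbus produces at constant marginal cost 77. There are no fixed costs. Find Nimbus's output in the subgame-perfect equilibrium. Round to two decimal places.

The follower Nimbus best-responds to any q_W: π_N = (256 - 3Q)q_N - 77q_N.
Setting the follower's marginal profit to zero, 179 - 3q_W - 6q_N = 0, i.e. q_N = (179 - 3q_W)/6.
The leader anticipates this reaction. Substituting into P = 256 - 3Q gives P = 333/2 - (3/2)q_W, so π_W = (333/2 - (3/2)q_W)q_W - 56q_W.
Leader FOC: 221/2 - 3q_W = 0, so q_W = 221/6.
Then q_N = (179 - 3·(221/6))/6 = 137/12.

11.42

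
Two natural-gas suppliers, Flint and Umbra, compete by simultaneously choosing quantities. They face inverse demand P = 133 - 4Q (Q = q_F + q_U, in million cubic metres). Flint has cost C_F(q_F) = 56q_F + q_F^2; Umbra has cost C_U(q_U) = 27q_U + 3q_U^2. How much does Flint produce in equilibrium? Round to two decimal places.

5.27

Flint's profit: π_F = (133 - 4Q)q_F - (56q_F + q_F²). Setting ∂π_F/∂q_F = 0: 77 - 10q_F - 4(q_U) = 0.
Umbra's profit: π_U = (133 - 4Q)q_U - (27q_U + 3q_U²). Setting ∂π_U/∂q_U = 0: 106 - 14q_U - 4(q_F) = 0.
Best responses: q_F = (77 - 4q_U)/10, q_U = (106 - 4q_F)/14.
Solving the pair: q_F = 327/62, q_U = 188/31.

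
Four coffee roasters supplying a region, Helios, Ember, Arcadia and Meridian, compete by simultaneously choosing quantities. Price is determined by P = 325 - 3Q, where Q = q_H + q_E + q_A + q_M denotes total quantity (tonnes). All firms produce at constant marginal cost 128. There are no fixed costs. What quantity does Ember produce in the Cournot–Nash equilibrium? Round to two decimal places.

Each firm earns π_i = (325 - 3Q)q_i - 128q_i.
Setting ∂π_i/∂q_i = 0 with rivals' quantities fixed: 197 - 6q_i - 3·Σ_{j≠i} q_j = 0.
By symmetry each firm produces the same amount; substituting Σ_{j≠i} q_j = 3q_i yields q_i = 197/15.

13.13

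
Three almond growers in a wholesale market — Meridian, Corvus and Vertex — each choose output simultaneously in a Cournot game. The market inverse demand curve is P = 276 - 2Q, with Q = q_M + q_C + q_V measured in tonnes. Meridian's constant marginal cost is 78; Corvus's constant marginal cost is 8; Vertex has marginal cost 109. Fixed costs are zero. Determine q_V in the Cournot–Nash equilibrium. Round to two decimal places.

4.38

Meridian's profit: π_M = (276 - 2Q)q_M - (78q_M). Setting ∂π_M/∂q_M = 0: 198 - 4q_M - 2(q_C + q_V) = 0.
Corvus's first-order condition: 268 - 4q_C - 2(q_M + q_V) = 0.
Vertex's profit: π_V = (276 - 2Q)q_V - (109q_V). Setting ∂π_V/∂q_V = 0: 167 - 4q_V - 2(q_M + q_C) = 0.
Summing all 3 equations gives 633 − 8Q = 0, hence Q = 633/8.
Back-substituting: q_M = (198 − 633/4)/2 = 159/8, q_C = (268 − 633/4)/2 = 439/8, q_V = (167 − 633/4)/2 = 35/8.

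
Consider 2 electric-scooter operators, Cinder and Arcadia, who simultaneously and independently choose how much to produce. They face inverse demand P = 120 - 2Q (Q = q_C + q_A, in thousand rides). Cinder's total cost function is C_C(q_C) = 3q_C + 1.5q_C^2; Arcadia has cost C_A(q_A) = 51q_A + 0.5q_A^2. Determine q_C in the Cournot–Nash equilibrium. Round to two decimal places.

Cinder's profit: π_C = (120 - 2Q)q_C - (3q_C + (3/2)q_C²). Setting ∂π_C/∂q_C = 0: 117 - 7q_C - 2(q_A) = 0.
Arcadia's first-order condition: 69 - 5q_A - 2(q_C) = 0.
Rearranging gives the reaction functions q_C = (117 - 2q_A)/7 and q_A = (69 - 2q_C)/5.
Solving the pair: q_C = 447/31, q_A = 249/31.

14.42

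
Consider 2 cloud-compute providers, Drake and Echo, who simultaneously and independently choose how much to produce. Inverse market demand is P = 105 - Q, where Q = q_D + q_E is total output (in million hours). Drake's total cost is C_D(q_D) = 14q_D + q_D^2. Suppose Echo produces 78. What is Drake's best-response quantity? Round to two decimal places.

With the rival's output fixed at 78, Drake's profit is π_D = (105 - 78 - q_D)q_D - (14q_D + q_D²) = (27 - q_D)q_D - (14q_D + q_D²).
∂π_D/∂q_D = 13 - 4q_D = 0, so q_D = 13/4.

3.25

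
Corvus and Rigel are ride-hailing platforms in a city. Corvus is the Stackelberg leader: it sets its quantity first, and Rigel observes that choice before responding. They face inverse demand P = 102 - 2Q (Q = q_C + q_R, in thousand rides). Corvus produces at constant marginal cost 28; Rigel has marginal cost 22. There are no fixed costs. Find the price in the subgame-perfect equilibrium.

The follower Rigel best-responds to any q_C: π_R = (102 - 2Q)q_R - 22q_R.
∂π_R/∂q_R = 80 - 2q_C - 4q_R = 0 gives the reaction function q_R = (80 - 2q_C)/4.
The leader anticipates this reaction. Substituting into P = 102 - 2Q gives P = 62 - q_C, so π_C = (62 - q_C)q_C - 28q_C.
The leader's first-order condition 34 - 2q_C = 0 yields q_C = 17.
Then q_R = (80 - 2·17)/4 = 23/2.
Total output Q = 57/2, so price P = 102 - 2·(57/2) = 45.

45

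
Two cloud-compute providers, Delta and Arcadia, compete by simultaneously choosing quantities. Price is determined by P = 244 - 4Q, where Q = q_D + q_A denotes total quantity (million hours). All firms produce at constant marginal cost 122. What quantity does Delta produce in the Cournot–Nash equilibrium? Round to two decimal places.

Each firm earns π_i = (244 - 4Q)q_i - 122q_i.
Setting ∂π_i/∂q_i = 0 with rivals' quantities fixed: 122 - 8q_i - 4q_j = 0.
By symmetry each firm produces the same amount; substituting q_j = q_i yields q_i = 122/12 = 61/6.

10.17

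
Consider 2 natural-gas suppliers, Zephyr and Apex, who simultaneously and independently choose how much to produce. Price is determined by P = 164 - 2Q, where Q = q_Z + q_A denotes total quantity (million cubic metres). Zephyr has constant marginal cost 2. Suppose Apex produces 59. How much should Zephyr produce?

11

With the rival's output fixed at 59, Zephyr's profit is π_Z = (164 - 2·59 - 2q_Z)q_Z - (2q_Z) = (46 - 2q_Z)q_Z - (2q_Z).
∂π_Z/∂q_Z = 44 - 4q_Z = 0, so q_Z = 11.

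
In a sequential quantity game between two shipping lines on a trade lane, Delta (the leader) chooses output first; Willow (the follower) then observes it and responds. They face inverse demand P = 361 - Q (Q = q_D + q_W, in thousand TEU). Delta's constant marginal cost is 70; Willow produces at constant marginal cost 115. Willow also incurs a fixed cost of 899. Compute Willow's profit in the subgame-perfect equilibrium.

622

The follower Willow best-responds to any q_D: π_W = (361 - Q)q_W - 115q_W.
∂π_W/∂q_W = 246 - q_D - 2q_W = 0 gives the reaction function q_W = (246 - q_D)/2.
The leader anticipates this reaction. Substituting into P = 361 - Q gives P = 238 - (1/2)q_D, so π_D = (238 - (1/2)q_D)q_D - 70q_D.
Leader FOC: 168 - q_D = 0, so q_D = 168.
Then q_W = (246 - 168)/2 = 39.
Price P = 361 - 207 = 154.
Willow's profit: (154 - 115)·39 - 899 = 622.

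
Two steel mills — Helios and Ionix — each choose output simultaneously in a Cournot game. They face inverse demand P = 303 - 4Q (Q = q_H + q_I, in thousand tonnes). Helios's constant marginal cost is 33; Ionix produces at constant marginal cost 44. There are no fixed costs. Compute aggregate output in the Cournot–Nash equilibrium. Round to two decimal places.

44.08

Helios's profit: π_H = (303 - 4Q)q_H - (33q_H). Setting ∂π_H/∂q_H = 0: 270 - 8q_H - 4(q_I) = 0.
Ionix's profit: π_I = (303 - 4Q)q_I - (44q_I). Setting ∂π_I/∂q_I = 0: 259 - 8q_I - 4(q_H) = 0.
Rearranging gives the reaction functions q_H = (270 - 4q_I)/8 and q_I = (259 - 4q_H)/8.
Solving the pair: q_H = 281/12, q_I = 62/3.
Total output Q = 281/12 + 62/3 = 529/12.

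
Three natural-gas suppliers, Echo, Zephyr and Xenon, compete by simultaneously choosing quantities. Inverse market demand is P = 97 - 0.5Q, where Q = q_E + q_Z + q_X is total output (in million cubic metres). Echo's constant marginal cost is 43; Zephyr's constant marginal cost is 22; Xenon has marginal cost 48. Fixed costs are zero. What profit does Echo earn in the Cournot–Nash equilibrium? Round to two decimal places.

180.50

Echo's profit: π_E = (97 - 0.5Q)q_E - (43q_E). Setting ∂π_E/∂q_E = 0: 54 - q_E - (1/2)(q_Z + q_X) = 0.
Zephyr's profit: π_Z = (97 - 0.5Q)q_Z - (22q_Z). Setting ∂π_Z/∂q_Z = 0: 75 - q_Z - (1/2)(q_E + q_X) = 0.
Xenon's first-order condition: 49 - q_X - (1/2)(q_E + q_Z) = 0.
Adding the 3 conditions: 178 − Q − Q = 0, i.e. Q = 89.
Back-substituting: q_E = (54 − 89/2)/(1/2) = 19, q_Z = (75 − 89/2)/(1/2) = 61, q_X = (49 − 89/2)/(1/2) = 9.
Price P = 97 - (1/2)·89 = 105/2.
Echo's profit: (105/2 - 43)·19 = 361/2.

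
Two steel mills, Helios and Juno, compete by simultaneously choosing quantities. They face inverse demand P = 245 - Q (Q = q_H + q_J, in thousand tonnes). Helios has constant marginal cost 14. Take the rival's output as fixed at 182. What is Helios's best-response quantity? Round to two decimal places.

24.50

With the rival's output fixed at 182, Helios's profit is π_H = (245 - 182 - q_H)q_H - (14q_H) = (63 - q_H)q_H - (14q_H).
∂π_H/∂q_H = 49 - 2q_H = 0, so q_H = 49/2.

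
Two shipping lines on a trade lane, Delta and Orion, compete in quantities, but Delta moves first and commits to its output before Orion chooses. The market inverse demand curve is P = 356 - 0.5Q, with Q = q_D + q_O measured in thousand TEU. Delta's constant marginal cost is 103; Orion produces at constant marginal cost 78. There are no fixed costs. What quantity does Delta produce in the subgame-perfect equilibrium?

228

Solve by backward induction. Given q_D, the follower Orion maximises π_O = (356 - (1/2)q_D - (1/2)q_O)q_O - 78q_O.
∂π_O/∂q_O = 278 - (1/2)q_D - q_O = 0 gives the reaction function q_O = (278 - (1/2)q_D).
The leader anticipates this reaction. Substituting into P = 356 - 0.5Q gives P = 217 - (1/4)q_D, so π_D = (217 - (1/4)q_D)q_D - 103q_D.
Leader FOC: 114 - (1/2)q_D = 0, so q_D = 228.
Then q_O = (278 - (1/2)·228) = 164.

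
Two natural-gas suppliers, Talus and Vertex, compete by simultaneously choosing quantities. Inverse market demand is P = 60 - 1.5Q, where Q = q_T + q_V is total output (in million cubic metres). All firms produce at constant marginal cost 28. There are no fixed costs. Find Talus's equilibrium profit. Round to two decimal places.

75.85

A representative firm's profit is π_i = q_i(60 - 1.5Q) - 28q_i.
Setting ∂π_i/∂q_i = 0 with rivals' quantities fixed: 32 - 3q_i - (3/2)q_j = 0.
With identical firms every q_j equals q_i, so q_j = q_i and 32 = (9/2)q_i, giving q_i = 64/9.
Price P = 60 - (3/2)·(128/9) = 116/3.
Talus's profit: (116/3 - 28)·(64/9) = 75.8519.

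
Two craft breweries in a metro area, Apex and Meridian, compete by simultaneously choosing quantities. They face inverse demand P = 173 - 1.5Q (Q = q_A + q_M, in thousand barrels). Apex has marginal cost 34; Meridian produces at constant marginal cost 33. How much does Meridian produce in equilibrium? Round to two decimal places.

Apex's profit: π_A = (173 - 1.5Q)q_A - (34q_A). Setting ∂π_A/∂q_A = 0: 139 - 3q_A - (3/2)(q_M) = 0.
Meridian's profit: π_M = (173 - 1.5Q)q_M - (33q_M). Setting ∂π_M/∂q_M = 0: 140 - 3q_M - (3/2)(q_A) = 0.
Rearranging gives the reaction functions q_A = (139 - (3/2)q_M)/3 and q_M = (140 - (3/2)q_A)/3.
Solving the pair: q_A = 92/3, q_M = 94/3.

31.33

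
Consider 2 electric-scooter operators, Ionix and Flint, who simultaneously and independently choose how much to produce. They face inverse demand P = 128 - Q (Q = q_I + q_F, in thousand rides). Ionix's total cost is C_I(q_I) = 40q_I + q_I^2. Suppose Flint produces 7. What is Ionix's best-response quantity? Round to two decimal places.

20.25

With the rival's output fixed at 7, Ionix's profit is π_I = (128 - 7 - q_I)q_I - (40q_I + q_I²) = (121 - q_I)q_I - (40q_I + q_I²).
∂π_I/∂q_I = 81 - 4q_I = 0, so q_I = 81/4.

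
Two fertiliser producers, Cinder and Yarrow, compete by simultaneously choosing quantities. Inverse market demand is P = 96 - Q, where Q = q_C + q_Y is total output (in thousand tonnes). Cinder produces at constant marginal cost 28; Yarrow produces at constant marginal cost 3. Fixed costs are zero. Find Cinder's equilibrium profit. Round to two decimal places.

205.44

Cinder's profit: π_C = (96 - Q)q_C - (28q_C). Setting ∂π_C/∂q_C = 0: 68 - 2q_C - (q_Y) = 0.
Yarrow's first-order condition: 93 - 2q_Y - (q_C) = 0.
Best responses: q_C = (68 - q_Y)/2, q_Y = (93 - q_C)/2.
Solving the pair: q_C = 43/3, q_Y = 118/3.
Price P = 96 - 161/3 = 127/3.
Cinder's profit: (127/3 - 28)·(43/3) = 1849/9.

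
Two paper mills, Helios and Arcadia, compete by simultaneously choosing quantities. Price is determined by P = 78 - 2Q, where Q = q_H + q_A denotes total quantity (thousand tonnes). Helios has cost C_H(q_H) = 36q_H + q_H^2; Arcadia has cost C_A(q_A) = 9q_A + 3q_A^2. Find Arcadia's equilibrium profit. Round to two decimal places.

173.63

Helios's profit: π_H = (78 - 2Q)q_H - (36q_H + q_H²). Setting ∂π_H/∂q_H = 0: 42 - 6q_H - 2(q_A) = 0.
Arcadia's profit: π_A = (78 - 2Q)q_A - (9q_A + 3q_A²). Setting ∂π_A/∂q_A = 0: 69 - 10q_A - 2(q_H) = 0.
So q_H = (42 - 2q_A)/6 and q_A = (69 - 2q_H)/10.
Solving the pair: q_H = 141/28, q_A = 165/28.
Price P = 78 - 2·(153/14) = 393/7.
Arcadia's profit: (393/7)·(165/28) - 9·(165/28) - 3(165/28)² = 173.6288.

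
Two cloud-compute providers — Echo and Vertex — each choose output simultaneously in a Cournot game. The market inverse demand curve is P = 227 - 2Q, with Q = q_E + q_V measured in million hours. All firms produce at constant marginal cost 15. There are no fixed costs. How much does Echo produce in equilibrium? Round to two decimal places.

35.33

A representative firm's profit is π_i = q_i(227 - 2Q) - 15q_i.
First-order condition (treating rivals' output as given): 212 - 4q_i - 2q_j = 0.
By symmetry each firm produces the same amount; substituting q_j = q_i yields q_i = 212/6 = 106/3.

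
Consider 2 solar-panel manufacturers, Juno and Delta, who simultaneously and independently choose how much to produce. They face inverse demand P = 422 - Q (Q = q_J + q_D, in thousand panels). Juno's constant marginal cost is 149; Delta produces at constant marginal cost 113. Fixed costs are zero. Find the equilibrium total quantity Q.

Juno's profit: π_J = (422 - Q)q_J - (149q_J). Setting ∂π_J/∂q_J = 0: 273 - 2q_J - (q_D) = 0.
Delta's profit: π_D = (422 - Q)q_D - (113q_D). Setting ∂π_D/∂q_D = 0: 309 - 2q_D - (q_J) = 0.
Best responses: q_J = (273 - q_D)/2, q_D = (309 - q_J)/2.
Solving the pair: q_J = 79, q_D = 115.
Total output Q = 79 + 115 = 194.

194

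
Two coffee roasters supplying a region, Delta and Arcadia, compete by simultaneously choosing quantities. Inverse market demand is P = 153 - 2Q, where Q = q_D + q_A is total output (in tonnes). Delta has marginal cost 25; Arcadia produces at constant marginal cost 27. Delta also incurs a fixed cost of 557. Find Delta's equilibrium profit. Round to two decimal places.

Delta's profit: π_D = (153 - 2Q)q_D - (25q_D). Setting ∂π_D/∂q_D = 0: 128 - 4q_D - 2(q_A) = 0.
Arcadia's first-order condition: 126 - 4q_A - 2(q_D) = 0.
Best responses: q_D = (128 - 2q_A)/4, q_A = (126 - 2q_D)/4.
Substituting one into the other gives q_D = 65/3 and q_A = 62/3.
Price P = 153 - 2·(127/3) = 205/3.
Delta's profit: (205/3 - 25)·(65/3) - 557 = 381.8889.

381.89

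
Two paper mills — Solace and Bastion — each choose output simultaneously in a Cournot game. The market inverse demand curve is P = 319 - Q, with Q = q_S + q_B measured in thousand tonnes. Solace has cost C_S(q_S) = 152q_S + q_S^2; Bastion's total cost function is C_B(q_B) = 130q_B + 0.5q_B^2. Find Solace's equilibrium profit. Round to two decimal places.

1608.99

Solace's profit: π_S = (319 - Q)q_S - (152q_S + q_S²). Setting ∂π_S/∂q_S = 0: 167 - 4q_S - (q_B) = 0.
Bastion's first-order condition: 189 - 3q_B - (q_S) = 0.
Best responses: q_S = (167 - q_B)/4, q_B = (189 - q_S)/3.
Substituting one into the other gives q_S = 312/11 and q_B = 589/11.
Price P = 319 - 901/11 = 237.0909.
Solace's profit: 237.0909·(312/11) - 152·(312/11) - (312/11)² = 1608.9917.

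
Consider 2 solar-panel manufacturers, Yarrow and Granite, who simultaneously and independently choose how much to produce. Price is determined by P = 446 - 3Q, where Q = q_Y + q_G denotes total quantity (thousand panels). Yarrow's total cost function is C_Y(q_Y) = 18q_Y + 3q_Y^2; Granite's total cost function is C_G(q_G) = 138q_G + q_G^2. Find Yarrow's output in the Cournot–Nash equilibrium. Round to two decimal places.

28.74

Yarrow's profit: π_Y = (446 - 3Q)q_Y - (18q_Y + 3q_Y²). Setting ∂π_Y/∂q_Y = 0: 428 - 12q_Y - 3(q_G) = 0.
Granite's first-order condition: 308 - 8q_G - 3(q_Y) = 0.
Rearranging gives the reaction functions q_Y = (428 - 3q_G)/12 and q_G = (308 - 3q_Y)/8.
Substituting one into the other gives q_Y = 28.7356 and q_G = 804/29.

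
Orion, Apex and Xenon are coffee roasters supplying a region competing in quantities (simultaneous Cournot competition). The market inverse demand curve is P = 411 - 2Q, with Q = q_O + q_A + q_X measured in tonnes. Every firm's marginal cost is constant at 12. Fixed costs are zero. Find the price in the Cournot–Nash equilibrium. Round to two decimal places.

111.75

A representative firm's profit is π_i = q_i(411 - 2Q) - 12q_i.
Setting ∂π_i/∂q_i = 0 with rivals' quantities fixed: 399 - 4q_i - 2·Σ_{j≠i} q_j = 0.
With identical firms every q_j equals q_i, so Σ_{j≠i} q_j = 2q_i and 399 = 8q_i, giving q_i = 399/8.
Total output Q = 1197/8, so price P = 411 - 2·(1197/8) = 447/4.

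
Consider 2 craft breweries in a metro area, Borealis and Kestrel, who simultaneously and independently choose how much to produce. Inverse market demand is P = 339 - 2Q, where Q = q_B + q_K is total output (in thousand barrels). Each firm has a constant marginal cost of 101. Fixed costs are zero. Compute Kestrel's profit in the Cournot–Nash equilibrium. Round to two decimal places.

3146.89

Each firm earns π_i = (339 - 2Q)q_i - 101q_i.
Setting ∂π_i/∂q_i = 0 with rivals' quantities fixed: 238 - 4q_i - 2q_j = 0.
With identical firms every q_j equals q_i, so q_j = q_i and 238 = 6q_i, giving q_i = 119/3.
Price P = 339 - 2·(238/3) = 541/3.
Kestrel's profit: (541/3 - 101)·(119/3) = 3146.8889.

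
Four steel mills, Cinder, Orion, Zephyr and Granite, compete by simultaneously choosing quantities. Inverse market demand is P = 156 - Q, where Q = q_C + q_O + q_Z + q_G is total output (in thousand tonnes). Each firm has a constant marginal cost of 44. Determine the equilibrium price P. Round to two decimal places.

66.40

Each firm earns π_i = (156 - Q)q_i - 44q_i.
Setting ∂π_i/∂q_i = 0 with rivals' quantities fixed: 112 - 2q_i - Σ_{j≠i} q_j = 0.
With identical firms every q_j equals q_i, so Σ_{j≠i} q_j = 3q_i and 112 = 5q_i, giving q_i = 112/5.
Total output Q = 448/5, so price P = 156 - 448/5 = 332/5.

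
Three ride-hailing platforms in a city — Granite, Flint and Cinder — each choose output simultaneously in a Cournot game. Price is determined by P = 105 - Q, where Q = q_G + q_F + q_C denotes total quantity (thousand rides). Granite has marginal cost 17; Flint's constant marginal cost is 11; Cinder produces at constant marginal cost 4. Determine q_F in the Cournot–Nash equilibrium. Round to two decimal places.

Granite's profit: π_G = (105 - Q)q_G - (17q_G). Setting ∂π_G/∂q_G = 0: 88 - 2q_G - (q_F + q_C) = 0.
Flint's profit: π_F = (105 - Q)q_F - (11q_F). Setting ∂π_F/∂q_F = 0: 94 - 2q_F - (q_G + q_C) = 0.
Cinder's profit: π_C = (105 - Q)q_C - (4q_C). Setting ∂π_C/∂q_C = 0: 101 - 2q_C - (q_G + q_F) = 0.
Adding the 3 conditions: 283 − 2Q − 2Q = 0, i.e. Q = 283/4.
Back-substituting: q_G = (88 − 283/4) = 69/4, q_F = (94 − 283/4) = 93/4, q_C = (101 − 283/4) = 121/4.

23.25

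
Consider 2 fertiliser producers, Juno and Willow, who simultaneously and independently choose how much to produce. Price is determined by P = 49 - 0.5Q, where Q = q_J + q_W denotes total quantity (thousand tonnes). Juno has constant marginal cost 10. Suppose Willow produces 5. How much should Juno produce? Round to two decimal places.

36.50

With the rival's output fixed at 5, Juno's profit is π_J = (49 - (1/2)·5 - (1/2)q_J)q_J - (10q_J) = (93/2 - (1/2)q_J)q_J - (10q_J).
∂π_J/∂q_J = 73/2 - q_J = 0, so q_J = 73/2.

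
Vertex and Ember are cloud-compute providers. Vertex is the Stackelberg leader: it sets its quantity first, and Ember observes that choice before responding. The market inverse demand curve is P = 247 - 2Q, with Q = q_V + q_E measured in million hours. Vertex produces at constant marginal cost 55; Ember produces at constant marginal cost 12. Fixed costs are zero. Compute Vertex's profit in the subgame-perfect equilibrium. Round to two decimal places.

1387.56

The follower Ember best-responds to any q_V: π_E = (247 - 2Q)q_E - 12q_E.
∂π_E/∂q_E = 235 - 2q_V - 4q_E = 0 gives the reaction function q_E = (235 - 2q_V)/4.
Vertex substitutes q_E(q_V) into its own profit: π_V = q_V(247 - 2q_V - (235 - 2q_V)/2) - 55q_V = (259/2 - q_V)q_V - 55q_V.
The leader's first-order condition 149/2 - 2q_V = 0 yields q_V = 149/4.
Then q_E = (235 - 2·(149/4))/4 = 321/8.
Price P = 247 - 2·(619/8) = 369/4.
Vertex's profit: (369/4 - 55)·(149/4) = 1387.5625.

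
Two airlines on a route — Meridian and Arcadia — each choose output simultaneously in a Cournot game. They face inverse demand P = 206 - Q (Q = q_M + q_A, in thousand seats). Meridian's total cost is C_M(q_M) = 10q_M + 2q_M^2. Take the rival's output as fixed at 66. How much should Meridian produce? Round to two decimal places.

With the rival's output fixed at 66, Meridian's profit is π_M = (206 - 66 - q_M)q_M - (10q_M + 2q_M²) = (140 - q_M)q_M - (10q_M + 2q_M²).
∂π_M/∂q_M = 130 - 6q_M = 0, so q_M = 65/3.

21.67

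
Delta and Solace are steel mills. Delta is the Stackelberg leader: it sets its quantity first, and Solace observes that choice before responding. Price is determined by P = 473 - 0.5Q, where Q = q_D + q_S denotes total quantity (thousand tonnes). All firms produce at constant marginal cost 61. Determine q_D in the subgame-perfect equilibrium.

Solve by backward induction. Given q_D, the follower Solace maximises π_S = (473 - (1/2)q_D - (1/2)q_S)q_S - 61q_S.
Setting the follower's marginal profit to zero, 412 - (1/2)q_D - q_S = 0, i.e. q_S = (412 - (1/2)q_D).
The leader anticipates this reaction. Substituting into P = 473 - 0.5Q gives P = 267 - (1/4)q_D, so π_D = (267 - (1/4)q_D)q_D - 61q_D.
Leader FOC: 206 - (1/2)q_D = 0, so q_D = 412.
Then q_S = (412 - (1/2)·412) = 206.

412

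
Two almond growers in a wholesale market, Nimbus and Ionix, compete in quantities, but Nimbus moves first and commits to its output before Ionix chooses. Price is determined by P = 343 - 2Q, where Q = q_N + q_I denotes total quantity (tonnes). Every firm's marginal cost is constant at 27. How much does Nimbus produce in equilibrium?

Solve by backward induction. Given q_N, the follower Ionix maximises π_I = (343 - 2q_N - 2q_I)q_I - 27q_I.
∂π_I/∂q_I = 316 - 2q_N - 4q_I = 0 gives the reaction function q_I = (316 - 2q_N)/4.
The leader anticipates this reaction. Substituting into P = 343 - 2Q gives P = 185 - q_N, so π_N = (185 - q_N)q_N - 27q_N.
Maximising: ∂π_N/∂q_N = 158 - 2q_N = 0, giving q_N = 79.
Then q_I = (316 - 2·79)/4 = 79/2.

79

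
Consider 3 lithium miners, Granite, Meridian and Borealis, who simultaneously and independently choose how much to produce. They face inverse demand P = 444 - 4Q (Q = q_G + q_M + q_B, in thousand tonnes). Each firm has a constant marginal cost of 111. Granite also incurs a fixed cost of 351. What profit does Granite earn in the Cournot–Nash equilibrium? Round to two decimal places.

1381.64

Each firm earns π_i = (444 - 4Q)q_i - 111q_i.
First-order condition (treating rivals' output as given): 333 - 8q_i - 4·Σ_{j≠i} q_j = 0.
With identical firms every q_j equals q_i, so Σ_{j≠i} q_j = 2q_i and 333 = 16q_i, giving q_i = 333/16.
Price P = 444 - 4·(999/16) = 777/4.
Granite's profit: (777/4 - 111)·(333/16) - 351 = 1381.6406.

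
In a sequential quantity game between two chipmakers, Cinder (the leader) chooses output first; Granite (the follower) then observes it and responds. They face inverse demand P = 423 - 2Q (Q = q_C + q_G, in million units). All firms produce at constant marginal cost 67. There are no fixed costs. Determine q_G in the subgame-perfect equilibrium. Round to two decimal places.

44.50

The follower Granite best-responds to any q_C: π_G = (423 - 2Q)q_G - 67q_G.
Follower FOC: 356 - 2q_C - 4q_G = 0, so q_G(q_C) = (356 - 2q_C)/4.
The leader anticipates this reaction. Substituting into P = 423 - 2Q gives P = 245 - q_C, so π_C = (245 - q_C)q_C - 67q_C.
Maximising: ∂π_C/∂q_C = 178 - 2q_C = 0, giving q_C = 89.
Then q_G = (356 - 2·89)/4 = 89/2.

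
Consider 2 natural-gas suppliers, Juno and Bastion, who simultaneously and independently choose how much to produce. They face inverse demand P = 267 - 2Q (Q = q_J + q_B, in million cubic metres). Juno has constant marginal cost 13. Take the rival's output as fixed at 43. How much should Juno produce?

42

With the rival's output fixed at 43, Juno's profit is π_J = (267 - 2·43 - 2q_J)q_J - (13q_J) = (181 - 2q_J)q_J - (13q_J).
∂π_J/∂q_J = 168 - 4q_J = 0, so q_J = 42.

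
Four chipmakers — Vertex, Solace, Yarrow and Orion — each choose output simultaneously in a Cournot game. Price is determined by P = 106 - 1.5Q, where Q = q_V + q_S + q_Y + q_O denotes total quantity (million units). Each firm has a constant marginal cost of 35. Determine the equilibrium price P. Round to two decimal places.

Each firm earns π_i = (106 - 1.5Q)q_i - 35q_i.
First-order condition (treating rivals' output as given): 71 - 3q_i - (3/2)·Σ_{j≠i} q_j = 0.
By symmetry each firm produces the same amount; substituting Σ_{j≠i} q_j = 3q_i yields q_i = 71/(15/2) = 142/15.
Total output Q = 568/15, so price P = 106 - (3/2)·(568/15) = 246/5.

49.20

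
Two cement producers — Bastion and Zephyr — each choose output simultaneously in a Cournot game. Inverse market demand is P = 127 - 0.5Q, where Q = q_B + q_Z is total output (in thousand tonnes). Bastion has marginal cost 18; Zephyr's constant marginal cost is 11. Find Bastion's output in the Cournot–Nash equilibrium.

68

Bastion's profit: π_B = (127 - 0.5Q)q_B - (18q_B). Setting ∂π_B/∂q_B = 0: 109 - q_B - (1/2)(q_Z) = 0.
Zephyr's profit: π_Z = (127 - 0.5Q)q_Z - (11q_Z). Setting ∂π_Z/∂q_Z = 0: 116 - q_Z - (1/2)(q_B) = 0.
So q_B = (109 - (1/2)q_Z) and q_Z = (116 - (1/2)q_B).
Substituting one into the other gives q_B = 68 and q_Z = 82.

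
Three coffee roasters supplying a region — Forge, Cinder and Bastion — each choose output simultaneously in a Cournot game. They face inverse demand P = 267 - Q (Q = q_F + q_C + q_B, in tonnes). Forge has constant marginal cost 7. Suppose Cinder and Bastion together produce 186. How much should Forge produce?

With rivals' combined output fixed at 186, Forge's profit is π_F = (267 - 186 - q_F)q_F - (7q_F) = (81 - q_F)q_F - (7q_F).
∂π_F/∂q_F = 74 - 2q_F = 0, so q_F = 37.

37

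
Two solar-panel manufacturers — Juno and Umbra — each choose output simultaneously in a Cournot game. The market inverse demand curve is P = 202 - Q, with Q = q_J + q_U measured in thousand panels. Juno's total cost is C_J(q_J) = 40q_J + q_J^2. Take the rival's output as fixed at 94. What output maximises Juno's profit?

With the rival's output fixed at 94, Juno's profit is π_J = (202 - 94 - q_J)q_J - (40q_J + q_J²) = (108 - q_J)q_J - (40q_J + q_J²).
∂π_J/∂q_J = 68 - 4q_J = 0, so q_J = 17.

17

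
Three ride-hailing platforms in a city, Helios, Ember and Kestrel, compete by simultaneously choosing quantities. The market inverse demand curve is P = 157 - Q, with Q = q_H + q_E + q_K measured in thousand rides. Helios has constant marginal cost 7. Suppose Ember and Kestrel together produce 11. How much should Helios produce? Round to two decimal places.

With rivals' combined output fixed at 11, Helios's profit is π_H = (157 - 11 - q_H)q_H - (7q_H) = (146 - q_H)q_H - (7q_H).
∂π_H/∂q_H = 139 - 2q_H = 0, so q_H = 139/2.

69.50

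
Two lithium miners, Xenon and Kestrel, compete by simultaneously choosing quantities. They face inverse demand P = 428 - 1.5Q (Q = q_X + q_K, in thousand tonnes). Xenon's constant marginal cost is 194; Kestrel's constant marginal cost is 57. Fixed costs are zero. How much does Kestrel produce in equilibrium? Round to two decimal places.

112.89

Xenon's profit: π_X = (428 - 1.5Q)q_X - (194q_X). Setting ∂π_X/∂q_X = 0: 234 - 3q_X - (3/2)(q_K) = 0.
Kestrel's first-order condition: 371 - 3q_K - (3/2)(q_X) = 0.
So q_X = (234 - (3/2)q_K)/3 and q_K = (371 - (3/2)q_X)/3.
Solving the pair: q_X = 194/9, q_K = 1016/9.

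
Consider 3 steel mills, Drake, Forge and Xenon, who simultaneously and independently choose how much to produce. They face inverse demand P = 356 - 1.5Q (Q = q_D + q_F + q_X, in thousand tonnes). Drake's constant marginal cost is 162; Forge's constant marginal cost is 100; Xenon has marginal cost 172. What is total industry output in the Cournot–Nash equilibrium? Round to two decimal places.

105.67

Drake's profit: π_D = (356 - 1.5Q)q_D - (162q_D). Setting ∂π_D/∂q_D = 0: 194 - 3q_D - (3/2)(q_F + q_X) = 0.
Forge's profit: π_F = (356 - 1.5Q)q_F - (100q_F). Setting ∂π_F/∂q_F = 0: 256 - 3q_F - (3/2)(q_D + q_X) = 0.
Xenon's profit: π_X = (356 - 1.5Q)q_X - (172q_X). Setting ∂π_X/∂q_X = 0: 184 - 3q_X - (3/2)(q_D + q_F) = 0.
Adding the 3 conditions: 634 − 3Q − 3Q = 0, i.e. Q = 317/3.
Back-substituting: q_D = (194 − 317/2)/(3/2) = 71/3, q_F = (256 − 317/2)/(3/2) = 65, q_X = (184 − 317/2)/(3/2) = 17.
Total output Q = 71/3 + 65 + 17 = 317/3.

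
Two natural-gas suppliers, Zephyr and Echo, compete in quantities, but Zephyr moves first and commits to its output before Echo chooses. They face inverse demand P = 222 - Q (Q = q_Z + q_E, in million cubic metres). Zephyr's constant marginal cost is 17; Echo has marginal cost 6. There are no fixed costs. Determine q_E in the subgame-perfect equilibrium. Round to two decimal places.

59.50

The follower Echo best-responds to any q_Z: π_E = (222 - Q)q_E - 6q_E.
Setting the follower's marginal profit to zero, 216 - q_Z - 2q_E = 0, i.e. q_E = (216 - q_Z)/2.
Zephyr substitutes q_E(q_Z) into its own profit: π_Z = q_Z(222 - q_Z - (216 - q_Z)/2) - 17q_Z = (114 - (1/2)q_Z)q_Z - 17q_Z.
Maximising: ∂π_Z/∂q_Z = 97 - q_Z = 0, giving q_Z = 97.
Then q_E = (216 - 97)/2 = 119/2.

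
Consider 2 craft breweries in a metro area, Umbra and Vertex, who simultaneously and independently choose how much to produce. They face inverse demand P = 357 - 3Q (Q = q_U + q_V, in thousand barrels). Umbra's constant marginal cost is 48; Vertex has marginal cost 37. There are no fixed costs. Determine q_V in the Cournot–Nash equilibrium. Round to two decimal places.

36.78

Umbra's profit: π_U = (357 - 3Q)q_U - (48q_U). Setting ∂π_U/∂q_U = 0: 309 - 6q_U - 3(q_V) = 0.
Vertex's profit: π_V = (357 - 3Q)q_V - (37q_V). Setting ∂π_V/∂q_V = 0: 320 - 6q_V - 3(q_U) = 0.
So q_U = (309 - 3q_V)/6 and q_V = (320 - 3q_U)/6.
Solving the pair: q_U = 298/9, q_V = 331/9.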